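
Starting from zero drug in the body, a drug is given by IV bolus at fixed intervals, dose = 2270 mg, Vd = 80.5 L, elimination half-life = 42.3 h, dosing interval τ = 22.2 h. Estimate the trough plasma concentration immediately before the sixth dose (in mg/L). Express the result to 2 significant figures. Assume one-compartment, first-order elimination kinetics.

54 mg/L

C₀ per dose = Dose / Vd = 2270 / 80.5 = 28.20 mg/L
k = ln2 / t½ = 0.693147 / 42.3 = 0.01639 h⁻¹
Fraction remaining after one interval: r = e^(−kτ) = e^(−0.01639 × 22.2) = 0.6950
Before dose 6, 5 doses have been given (aged 1τ, 2τ, 3τ, 4τ, 5τ).
C_trough = C₀ × (r + r² + … + r^5) = C₀ × r(1−r^5)/(1−r)
        = 28.20 × 0.6950 × (1 − 0.1622) / (1 − 0.6950) = 53.84 mg/L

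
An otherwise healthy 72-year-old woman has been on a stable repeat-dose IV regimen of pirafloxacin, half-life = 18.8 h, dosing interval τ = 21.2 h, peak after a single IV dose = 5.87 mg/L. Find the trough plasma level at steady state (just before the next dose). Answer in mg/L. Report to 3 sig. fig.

k = ln2 / t½ = 0.693147 / 18.8 = 0.03687 h⁻¹
e^(−kτ) = e^(−0.03687 × 21.2) = 0.4577
Accumulation ratio R = 1 / (1 − e^(−kτ)) = 1 / (1 − 0.4577) = 1.844
Steady-state trough = C₀ × R × e^(−kτ) = 5.87 × 1.844 × 0.4577 = 4.954 mg/L

4.95 mg/L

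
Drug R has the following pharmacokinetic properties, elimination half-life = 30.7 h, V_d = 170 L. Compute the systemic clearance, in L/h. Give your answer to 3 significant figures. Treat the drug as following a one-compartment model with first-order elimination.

k = ln2 / t½ = 0.693147 / 30.7 = 0.02258 h⁻¹
CL = k × Vd = 0.02258 × 170 = 3.839 L/h

3.84 L/h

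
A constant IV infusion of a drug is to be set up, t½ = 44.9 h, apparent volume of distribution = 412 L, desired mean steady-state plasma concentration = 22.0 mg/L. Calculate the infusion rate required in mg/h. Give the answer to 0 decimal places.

k = ln2 / t½ = 0.693147 / 44.9 = 0.01544 h⁻¹
CL = k × Vd = 0.01544 × 412 = 6.361 L/h
At steady state, infusion rate R₀ = Css × CL = 22.0 × 6.361 = 139.9 mg/h

140 mg/h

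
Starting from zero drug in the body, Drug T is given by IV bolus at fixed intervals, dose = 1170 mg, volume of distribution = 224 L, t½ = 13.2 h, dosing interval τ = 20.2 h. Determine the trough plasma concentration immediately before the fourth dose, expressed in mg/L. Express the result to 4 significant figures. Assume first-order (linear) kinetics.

C₀ per dose = Dose / Vd = 1170 / 224 = 5.223 mg/L
k = ln2 / t½ = 0.693147 / 13.2 = 0.05251 h⁻¹
Fraction remaining after one interval: r = e^(−kτ) = e^(−0.05251 × 20.2) = 0.3462
Before dose 4, 3 doses have been given (aged 1τ, 2τ, 3τ).
C_trough = C₀ × (r + r² + … + r^3) = C₀ × r(1−r^3)/(1−r)
        = 5.223 × 0.3462 × (1 − 0.04149) / (1 − 0.3462) = 2.651 mg/L

2.651 mg/L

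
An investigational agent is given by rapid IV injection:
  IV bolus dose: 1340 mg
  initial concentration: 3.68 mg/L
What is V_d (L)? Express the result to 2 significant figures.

Vd = Dose / C₀ = 1340 / 3.68 = 364.1 L

360 L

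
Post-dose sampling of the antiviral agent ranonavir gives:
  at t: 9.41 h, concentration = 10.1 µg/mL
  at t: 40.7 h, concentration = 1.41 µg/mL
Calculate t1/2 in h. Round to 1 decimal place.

k = ln(C₁/C₂) / (t₂ − t₁) = ln(10.1/1.41) / (40.7 − 9.41)
  = 1.969 / 31.29 = 0.06293 h⁻¹
t½ = ln2 / k = 0.693147 / 0.06293 = 11.01 h

11.0 h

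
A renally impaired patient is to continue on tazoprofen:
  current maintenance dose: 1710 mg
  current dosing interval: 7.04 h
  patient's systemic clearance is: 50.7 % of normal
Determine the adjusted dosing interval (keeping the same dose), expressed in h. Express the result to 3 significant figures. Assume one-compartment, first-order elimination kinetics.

To keep the same average steady-state level, dosing rate must scale with clearance.
CL ratio = 50.7 / 100 = 0.5070
New interval (same dose) = 7.04 / 0.5070 = 13.89 h

13.9 h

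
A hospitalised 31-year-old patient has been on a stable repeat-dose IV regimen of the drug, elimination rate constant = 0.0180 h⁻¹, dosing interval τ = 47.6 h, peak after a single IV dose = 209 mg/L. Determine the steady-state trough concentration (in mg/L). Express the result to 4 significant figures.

e^(−kτ) = e^(−0.01800 × 47.6) = 0.4245
Accumulation ratio R = 1 / (1 − e^(−kτ)) = 1 / (1 − 0.4245) = 1.738
Steady-state trough = C₀ × R × e^(−kτ) = 209 × 1.738 × 0.4245 = 154.2 mg/L

154.2 mg/L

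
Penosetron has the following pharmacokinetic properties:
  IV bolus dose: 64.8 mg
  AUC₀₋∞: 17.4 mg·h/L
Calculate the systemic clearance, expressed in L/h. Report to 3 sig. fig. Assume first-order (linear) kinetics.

CL = Dose / AUC = 64.8 / 17.4 = 3.724 L/h

3.72 L/h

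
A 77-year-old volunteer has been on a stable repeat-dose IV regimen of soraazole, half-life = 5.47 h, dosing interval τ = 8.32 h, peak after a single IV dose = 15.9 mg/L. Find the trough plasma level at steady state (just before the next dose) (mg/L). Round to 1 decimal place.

k = ln2 / t½ = 0.693147 / 5.47 = 0.1267 h⁻¹
e^(−kτ) = e^(−0.1267 × 8.32) = 0.3485
Accumulation ratio R = 1 / (1 − e^(−kτ)) = 1 / (1 − 0.3485) = 1.535
Steady-state trough = C₀ × R × e^(−kτ) = 15.9 × 1.535 × 0.3485 = 8.506 mg/L

8.5 mg/L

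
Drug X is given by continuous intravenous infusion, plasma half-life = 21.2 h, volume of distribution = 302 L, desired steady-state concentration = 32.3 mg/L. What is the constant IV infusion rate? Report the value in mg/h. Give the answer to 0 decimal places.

319 mg/h

k = ln2 / t½ = 0.693147 / 21.2 = 0.03270 h⁻¹
CL = k × Vd = 0.03270 × 302 = 9.875 L/h
At steady state, infusion rate R₀ = Css × CL = 32.3 × 9.875 = 319.0 mg/h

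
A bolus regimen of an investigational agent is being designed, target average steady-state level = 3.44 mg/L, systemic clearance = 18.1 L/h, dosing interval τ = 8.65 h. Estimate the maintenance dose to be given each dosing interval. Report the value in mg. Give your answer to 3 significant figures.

539 mg

At steady state, Dose/τ = Css × CL.
Dose = Css × CL × τ = 3.44 × 18.10 × 8.65 = 538.6 mg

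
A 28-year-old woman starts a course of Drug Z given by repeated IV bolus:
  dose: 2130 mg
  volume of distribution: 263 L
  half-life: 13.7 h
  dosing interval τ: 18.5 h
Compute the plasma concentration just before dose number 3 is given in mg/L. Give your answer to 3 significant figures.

4.42 mg/L

C₀ per dose = Dose / Vd = 2130 / 263 = 8.099 mg/L
k = ln2 / t½ = 0.693147 / 13.7 = 0.05059 h⁻¹
Fraction remaining after one interval: r = e^(−kτ) = e^(−0.05059 × 18.5) = 0.3922
Before dose 3, 2 doses have been given (aged 1τ, 2τ).
C_trough = C₀ × (r + r²) = 8.099 × (0.3922 + 0.1538) = 4.422 mg/L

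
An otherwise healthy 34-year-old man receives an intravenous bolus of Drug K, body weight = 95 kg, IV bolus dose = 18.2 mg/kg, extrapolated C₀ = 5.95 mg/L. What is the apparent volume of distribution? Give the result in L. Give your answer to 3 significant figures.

Dose = 18.2 × 95 = 1729 mg
Vd = Dose / C₀ = 1729 / 5.95 = 290.6 L

291 L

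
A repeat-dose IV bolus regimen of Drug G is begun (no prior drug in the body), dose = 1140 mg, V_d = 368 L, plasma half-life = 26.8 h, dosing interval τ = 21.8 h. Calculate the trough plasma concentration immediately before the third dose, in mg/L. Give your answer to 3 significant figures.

C₀ per dose = Dose / Vd = 1140 / 368 = 3.098 mg/L
k = ln2 / t½ = 0.693147 / 26.8 = 0.02586 h⁻¹
Fraction remaining after one interval: r = e^(−kτ) = e^(−0.02586 × 21.8) = 0.5691
Before dose 3, 2 doses have been given (aged 1τ, 2τ).
C_trough = C₀ × (r + r²) = 3.098 × (0.5691 + 0.3239) = 2.767 mg/L

2.77 mg/L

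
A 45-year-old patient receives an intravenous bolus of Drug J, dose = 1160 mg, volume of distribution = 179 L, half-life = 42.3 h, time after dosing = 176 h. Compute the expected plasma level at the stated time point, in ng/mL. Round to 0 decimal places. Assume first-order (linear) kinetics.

362 ng/mL

C₀ = Dose / Vd = 1160 / 179 = 6.480 mg/L
k = ln2 / t½ = 0.693147 / 42.3 = 0.01639 h⁻¹
C = C₀ · e^(−k·t) = 6.480 × e^(−0.01639 × 176)
  = 6.480 × 0.05587 = 0.3620 mg/L
Convert: 0.3620 mg/L × 1000 = 362.0 ng/mL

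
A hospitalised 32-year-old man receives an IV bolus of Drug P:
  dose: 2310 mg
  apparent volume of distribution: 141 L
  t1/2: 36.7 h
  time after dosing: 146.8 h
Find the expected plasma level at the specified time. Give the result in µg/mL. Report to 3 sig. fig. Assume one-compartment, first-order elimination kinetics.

1.02 µg/mL

C₀ = Dose / Vd = 2310 / 141 = 16.38 mg/L
k = ln2 / t½ = 0.693147 / 36.7 = 0.01889 h⁻¹
t / t½ = 146.8 / 36.7 = 4 half-lives
C = C₀ × (1/2)^4 = 16.38 × 0.06250 = 1.024 mg/L
(1.024 mg/L = 1.024 µg/mL)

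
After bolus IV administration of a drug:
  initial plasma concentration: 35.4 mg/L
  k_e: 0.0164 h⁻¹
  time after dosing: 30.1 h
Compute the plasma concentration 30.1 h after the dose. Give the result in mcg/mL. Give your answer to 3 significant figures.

21.6 mcg/mL

C = C₀ · e^(−k·t) = 35.40 × e^(−0.01640 × 30.1)
  = 35.40 × 0.6104 = 21.61 mg/L
(21.61 mg/L = 21.61 mcg/mL)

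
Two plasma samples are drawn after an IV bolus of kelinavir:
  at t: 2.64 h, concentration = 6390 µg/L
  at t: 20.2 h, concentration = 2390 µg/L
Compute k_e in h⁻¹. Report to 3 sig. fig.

k = ln(C₁/C₂) / (t₂ − t₁) = ln(6390/2390) / (20.2 − 2.64)
  = 0.9834 / 17.56 = 0.05600 h⁻¹

0.0560 h⁻¹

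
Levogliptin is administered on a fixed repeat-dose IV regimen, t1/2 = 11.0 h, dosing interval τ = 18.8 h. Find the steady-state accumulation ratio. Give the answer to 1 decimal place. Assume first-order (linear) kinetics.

k = ln2 / t½ = 0.693147 / 11.0 = 0.06301 h⁻¹
e^(−kτ) = e^(−0.06301 × 18.8) = 0.3059
Accumulation ratio R = 1 / (1 − e^(−kτ)) = 1 / (1 − 0.3059) = 1.441

1.4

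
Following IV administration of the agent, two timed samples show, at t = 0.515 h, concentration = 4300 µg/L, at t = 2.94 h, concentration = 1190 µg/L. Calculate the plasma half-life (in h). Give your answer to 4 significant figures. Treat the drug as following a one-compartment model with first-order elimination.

1.308 h

k = ln(C₁/C₂) / (t₂ − t₁) = ln(4300/1190) / (2.94 − 0.515)
  = 1.285 / 2.425 = 0.5299 h⁻¹
t½ = ln2 / k = 0.693147 / 0.5299 = 1.308 h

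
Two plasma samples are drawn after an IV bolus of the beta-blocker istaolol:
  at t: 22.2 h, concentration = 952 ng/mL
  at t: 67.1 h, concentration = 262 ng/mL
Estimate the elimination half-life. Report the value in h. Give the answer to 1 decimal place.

k = ln(C₁/C₂) / (t₂ − t₁) = ln(952/262) / (67.1 − 22.2)
  = 1.290 / 44.90 = 0.02873 h⁻¹
t½ = ln2 / k = 0.693147 / 0.02873 = 24.13 h

24.1 h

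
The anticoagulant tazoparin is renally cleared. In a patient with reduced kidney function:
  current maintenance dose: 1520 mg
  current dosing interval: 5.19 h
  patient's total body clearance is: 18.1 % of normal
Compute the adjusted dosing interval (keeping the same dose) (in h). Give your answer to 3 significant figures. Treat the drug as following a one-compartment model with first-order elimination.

To keep the same average steady-state level, dosing rate must scale with clearance.
CL ratio = 18.1 / 100 = 0.1810
New interval (same dose) = 5.19 / 0.1810 = 28.67 h

28.7 h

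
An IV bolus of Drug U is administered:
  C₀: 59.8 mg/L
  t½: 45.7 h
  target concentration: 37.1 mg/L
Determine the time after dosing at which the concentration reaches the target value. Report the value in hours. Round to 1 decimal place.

31.5 h

k = ln2 / t½ = 0.693147 / 45.7 = 0.01517 h⁻¹
t = ln(C₀ / C) / k = ln(59.80 / 37.1) / 0.01517
  = ln(1.612) / 0.01517 = 0.4775 / 0.01517 = 31.48 h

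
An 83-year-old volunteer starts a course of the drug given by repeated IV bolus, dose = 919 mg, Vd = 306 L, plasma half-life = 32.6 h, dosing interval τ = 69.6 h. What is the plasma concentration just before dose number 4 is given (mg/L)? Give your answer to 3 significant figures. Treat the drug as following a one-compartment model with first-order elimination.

C₀ per dose = Dose / Vd = 919 / 306 = 3.003 mg/L
k = ln2 / t½ = 0.693147 / 32.6 = 0.02126 h⁻¹
Fraction remaining after one interval: r = e^(−kτ) = e^(−0.02126 × 69.6) = 0.2277
Before dose 4, 3 doses have been given (aged 1τ, 2τ, 3τ).
C_trough = C₀ × (r + r² + … + r^3) = C₀ × r(1−r^3)/(1−r)
        = 3.003 × 0.2277 × (1 − 0.01181) / (1 − 0.2277) = 0.8749 mg/L

0.875 mg/L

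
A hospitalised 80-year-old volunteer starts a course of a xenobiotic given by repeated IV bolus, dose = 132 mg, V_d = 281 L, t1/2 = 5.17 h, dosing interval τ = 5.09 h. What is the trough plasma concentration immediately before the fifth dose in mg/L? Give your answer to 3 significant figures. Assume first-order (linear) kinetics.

0.449 mg/L

C₀ per dose = Dose / Vd = 132 / 281 = 0.4698 mg/L
k = ln2 / t½ = 0.693147 / 5.17 = 0.1341 h⁻¹
Fraction remaining after one interval: r = e^(−kτ) = e^(−0.1341 × 5.09) = 0.5053
Before dose 5, 4 doses have been given (aged 1τ, 2τ, 3τ, 4τ).
C_trough = C₀ × (r + r² + … + r^4) = C₀ × r(1−r^4)/(1−r)
        = 0.4698 × 0.5053 × (1 − 0.06519) / (1 − 0.5053) = 0.4486 mg/L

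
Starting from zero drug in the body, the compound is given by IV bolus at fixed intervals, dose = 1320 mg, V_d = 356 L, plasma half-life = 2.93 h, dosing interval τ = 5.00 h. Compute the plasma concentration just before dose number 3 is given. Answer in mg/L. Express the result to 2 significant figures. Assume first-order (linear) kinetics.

1.5 mg/L

C₀ per dose = Dose / Vd = 1320 / 356 = 3.708 mg/L
k = ln2 / t½ = 0.693147 / 2.93 = 0.2366 h⁻¹
Fraction remaining after one interval: r = e^(−kτ) = e^(−0.2366 × 5.00) = 0.3064
Before dose 3, 2 doses have been given (aged 1τ, 2τ).
C_trough = C₀ × (r + r²) = 3.708 × (0.3064 + 0.09388) = 1.484 mg/L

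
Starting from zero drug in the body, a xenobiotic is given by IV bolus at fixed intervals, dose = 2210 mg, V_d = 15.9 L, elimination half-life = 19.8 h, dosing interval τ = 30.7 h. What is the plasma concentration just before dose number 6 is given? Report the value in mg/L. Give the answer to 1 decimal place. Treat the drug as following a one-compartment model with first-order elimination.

71.7 mg/L

C₀ per dose = Dose / Vd = 2210 / 15.9 = 139.0 mg/L
k = ln2 / t½ = 0.693147 / 19.8 = 0.03501 h⁻¹
Fraction remaining after one interval: r = e^(−kτ) = e^(−0.03501 × 30.7) = 0.3414
Before dose 6, 5 doses have been given (aged 1τ, 2τ, 3τ, 4τ, 5τ).
C_trough = C₀ × (r + r² + … + r^5) = C₀ × r(1−r^5)/(1−r)
        = 139.0 × 0.3414 × (1 − 0.004638) / (1 − 0.3414) = 71.72 mg/L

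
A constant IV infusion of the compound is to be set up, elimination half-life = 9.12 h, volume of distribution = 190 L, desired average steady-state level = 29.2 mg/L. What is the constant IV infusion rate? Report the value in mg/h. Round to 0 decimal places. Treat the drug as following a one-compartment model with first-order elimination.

422 mg/h

k = ln2 / t½ = 0.693147 / 9.12 = 0.07600 h⁻¹
CL = k × Vd = 0.07600 × 190 = 14.44 L/h
At steady state, infusion rate R₀ = Css × CL = 29.2 × 14.44 = 421.6 mg/h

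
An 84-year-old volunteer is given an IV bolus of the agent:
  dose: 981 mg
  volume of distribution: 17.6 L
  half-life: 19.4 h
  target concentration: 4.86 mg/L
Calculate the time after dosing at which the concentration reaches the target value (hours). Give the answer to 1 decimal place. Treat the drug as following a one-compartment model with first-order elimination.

C₀ = Dose / Vd = 981.0 / 17.6 = 55.74 mg/L
k = ln2 / t½ = 0.693147 / 19.4 = 0.03573 h⁻¹
t = ln(C₀ / C) / k = ln(55.74 / 4.86) / 0.03573
  = ln(11.47) / 0.03573 = 2.440 / 0.03573 = 68.29 h

68.3 h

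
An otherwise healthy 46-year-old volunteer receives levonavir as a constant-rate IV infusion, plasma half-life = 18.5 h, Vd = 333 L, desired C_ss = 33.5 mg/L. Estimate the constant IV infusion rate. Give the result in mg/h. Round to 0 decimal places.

418 mg/h

k = ln2 / t½ = 0.693147 / 18.5 = 0.03747 h⁻¹
CL = k × Vd = 0.03747 × 333 = 12.48 L/h
At steady state, infusion rate R₀ = Css × CL = 33.5 × 12.48 = 418.1 mg/h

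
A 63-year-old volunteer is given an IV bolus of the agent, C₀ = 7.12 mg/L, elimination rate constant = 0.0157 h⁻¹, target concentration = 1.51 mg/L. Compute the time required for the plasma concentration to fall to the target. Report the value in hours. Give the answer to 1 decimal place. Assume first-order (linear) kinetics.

t = ln(C₀ / C) / k = ln(7.120 / 1.51) / 0.01570
  = ln(4.715) / 0.01570 = 1.551 / 0.01570 = 98.79 h

98.8 h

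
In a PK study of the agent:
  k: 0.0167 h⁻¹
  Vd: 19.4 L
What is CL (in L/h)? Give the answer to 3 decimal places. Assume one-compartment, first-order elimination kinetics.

CL = k × Vd = 0.0167 × 19.4 = 0.3240 L/h

0.324 L/h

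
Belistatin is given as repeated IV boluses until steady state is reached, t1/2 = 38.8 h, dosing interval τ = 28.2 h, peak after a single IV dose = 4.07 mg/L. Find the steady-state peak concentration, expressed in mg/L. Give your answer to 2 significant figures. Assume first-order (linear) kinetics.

10 mg/L

k = ln2 / t½ = 0.693147 / 38.8 = 0.01786 h⁻¹
e^(−kτ) = e^(−0.01786 × 28.2) = 0.6043
Accumulation ratio R = 1 / (1 − e^(−kτ)) = 1 / (1 − 0.6043) = 2.527
Steady-state peak = C₀ × R = 4.07 × 2.527 = 10.28 mg/L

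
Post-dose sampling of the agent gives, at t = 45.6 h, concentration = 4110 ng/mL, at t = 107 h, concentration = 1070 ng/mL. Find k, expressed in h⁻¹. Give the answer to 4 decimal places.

0.0219 h⁻¹

k = ln(C₁/C₂) / (t₂ − t₁) = ln(4110/1070) / (107 − 45.6)
  = 1.346 / 61.40 = 0.02192 h⁻¹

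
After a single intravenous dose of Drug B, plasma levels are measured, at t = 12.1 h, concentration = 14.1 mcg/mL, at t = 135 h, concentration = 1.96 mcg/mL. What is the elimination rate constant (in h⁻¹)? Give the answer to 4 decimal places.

0.0161 h⁻¹

k = ln(C₁/C₂) / (t₂ − t₁) = ln(14.1/1.96) / (135 − 12.1)
  = 1.973 / 122.9 = 0.01605 h⁻¹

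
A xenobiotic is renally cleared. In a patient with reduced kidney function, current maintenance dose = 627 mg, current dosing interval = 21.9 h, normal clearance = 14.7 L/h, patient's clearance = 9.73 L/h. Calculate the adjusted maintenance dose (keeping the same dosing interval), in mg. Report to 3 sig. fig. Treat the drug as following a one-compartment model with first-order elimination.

To keep the same average steady-state level, dosing rate must scale with clearance.
CL ratio = 9.73 / 14.7 = 0.6619
New dose (same interval) = 627 × 0.6619 = 415.0 mg

415 mg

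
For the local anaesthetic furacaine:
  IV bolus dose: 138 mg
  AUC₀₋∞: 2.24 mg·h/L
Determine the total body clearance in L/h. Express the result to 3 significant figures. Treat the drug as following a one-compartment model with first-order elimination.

61.6 L/h

CL = Dose / AUC = 138 / 2.24 = 61.61 L/h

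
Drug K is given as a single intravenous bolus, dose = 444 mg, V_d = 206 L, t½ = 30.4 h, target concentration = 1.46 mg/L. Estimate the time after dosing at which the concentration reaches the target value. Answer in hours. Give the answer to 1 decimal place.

C₀ = Dose / Vd = 444.0 / 206 = 2.155 mg/L
k = ln2 / t½ = 0.693147 / 30.4 = 0.02280 h⁻¹
t = ln(C₀ / C) / k = ln(2.155 / 1.46) / 0.02280
  = ln(1.476) / 0.02280 = 0.3893 / 0.02280 = 17.07 h

17.1 h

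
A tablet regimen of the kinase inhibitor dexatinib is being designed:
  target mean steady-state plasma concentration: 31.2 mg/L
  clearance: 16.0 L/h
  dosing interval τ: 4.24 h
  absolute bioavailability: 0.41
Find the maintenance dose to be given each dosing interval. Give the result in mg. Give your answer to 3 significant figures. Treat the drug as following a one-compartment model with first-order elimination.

At steady state, F × (Dose/τ) = Css × CL.
Dose = Css × CL × τ / F = 31.2 × 16.00 × 4.24 / 0.41 = 5162 mg

5160 mg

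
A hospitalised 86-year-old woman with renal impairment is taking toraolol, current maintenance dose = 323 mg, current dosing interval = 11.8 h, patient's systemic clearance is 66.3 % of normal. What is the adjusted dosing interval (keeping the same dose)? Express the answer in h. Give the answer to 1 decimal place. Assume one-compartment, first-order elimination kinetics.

17.8 h

To keep the same average steady-state level, dosing rate must scale with clearance.
CL ratio = 66.3 / 100 = 0.6630
New interval (same dose) = 11.8 / 0.6630 = 17.80 h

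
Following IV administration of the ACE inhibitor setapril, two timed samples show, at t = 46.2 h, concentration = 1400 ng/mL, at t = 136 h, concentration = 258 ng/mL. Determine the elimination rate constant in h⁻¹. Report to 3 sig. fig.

k = ln(C₁/C₂) / (t₂ − t₁) = ln(1400/258) / (136 − 46.2)
  = 1.691 / 89.80 = 0.01883 h⁻¹

0.0188 h⁻¹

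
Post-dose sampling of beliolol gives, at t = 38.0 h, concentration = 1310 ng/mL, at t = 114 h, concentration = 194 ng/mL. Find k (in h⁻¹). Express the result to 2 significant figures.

0.025 h⁻¹

k = ln(C₁/C₂) / (t₂ − t₁) = ln(1310/194) / (114 − 38.0)
  = 1.910 / 76.00 = 0.02513 h⁻¹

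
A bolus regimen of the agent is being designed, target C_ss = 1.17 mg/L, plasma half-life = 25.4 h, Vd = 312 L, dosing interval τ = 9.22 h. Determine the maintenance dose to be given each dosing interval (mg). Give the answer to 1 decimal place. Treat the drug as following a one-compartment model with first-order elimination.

k = ln2 / t½ = 0.693147 / 25.4 = 0.02729 h⁻¹
CL = k × Vd = 0.02729 × 312 = 8.514 L/h
At steady state, Dose/τ = Css × CL.
Dose = Css × CL × τ = 1.17 × 8.514 × 9.22 = 91.84 mg

91.8 mg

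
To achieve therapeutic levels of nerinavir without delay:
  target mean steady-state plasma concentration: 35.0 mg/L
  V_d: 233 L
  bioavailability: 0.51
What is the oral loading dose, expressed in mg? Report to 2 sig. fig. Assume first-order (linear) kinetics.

LD = Css × Vd / F = 35.0 × 233 / 0.51 = 15990 mg

16000 mg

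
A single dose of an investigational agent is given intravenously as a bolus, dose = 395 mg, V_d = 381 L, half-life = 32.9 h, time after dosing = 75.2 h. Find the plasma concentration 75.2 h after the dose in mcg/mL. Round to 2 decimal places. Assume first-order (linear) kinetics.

0.21 mcg/mL

C₀ = Dose / Vd = 395.0 / 381 = 1.037 mg/L
k = ln2 / t½ = 0.693147 / 32.9 = 0.02107 h⁻¹
C = C₀ · e^(−k·t) = 1.037 × e^(−0.02107 × 75.2)
  = 1.037 × 0.2051 = 0.2127 mg/L
(0.2127 mg/L = 0.2127 mcg/mL)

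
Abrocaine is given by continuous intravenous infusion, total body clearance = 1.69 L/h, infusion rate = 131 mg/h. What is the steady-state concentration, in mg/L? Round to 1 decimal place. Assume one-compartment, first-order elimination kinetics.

77.5 mg/L

At steady state Css = R₀ / CL = 131 / 1.690 = 77.51 mg/L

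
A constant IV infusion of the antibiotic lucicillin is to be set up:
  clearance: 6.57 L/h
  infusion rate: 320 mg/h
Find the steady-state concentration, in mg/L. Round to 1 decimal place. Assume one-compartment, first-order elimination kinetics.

48.7 mg/L

At steady state Css = R₀ / CL = 320 / 6.570 = 48.71 mg/L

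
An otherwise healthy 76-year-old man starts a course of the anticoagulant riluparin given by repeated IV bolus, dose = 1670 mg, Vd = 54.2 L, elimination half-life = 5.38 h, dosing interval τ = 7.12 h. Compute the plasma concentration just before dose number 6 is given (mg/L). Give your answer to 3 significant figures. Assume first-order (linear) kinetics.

C₀ per dose = Dose / Vd = 1670 / 54.2 = 30.81 mg/L
k = ln2 / t½ = 0.693147 / 5.38 = 0.1288 h⁻¹
Fraction remaining after one interval: r = e^(−kτ) = e^(−0.1288 × 7.12) = 0.3997
Before dose 6, 5 doses have been given (aged 1τ, 2τ, 3τ, 4τ, 5τ).
C_trough = C₀ × (r + r² + … + r^5) = C₀ × r(1−r^5)/(1−r)
        = 30.81 × 0.3997 × (1 − 0.01020) / (1 − 0.3997) = 20.31 mg/L

20.3 mg/L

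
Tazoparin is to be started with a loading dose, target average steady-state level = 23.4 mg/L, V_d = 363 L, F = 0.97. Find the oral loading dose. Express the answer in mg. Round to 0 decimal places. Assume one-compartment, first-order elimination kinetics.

8757 mg

LD = Css × Vd / F = 23.4 × 363 / 0.97 = 8757 mg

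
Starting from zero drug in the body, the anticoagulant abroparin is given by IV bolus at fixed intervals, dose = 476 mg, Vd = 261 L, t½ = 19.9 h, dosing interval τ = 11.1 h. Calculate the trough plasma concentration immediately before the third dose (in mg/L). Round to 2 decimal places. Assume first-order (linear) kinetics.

2.08 mg/L

C₀ per dose = Dose / Vd = 476 / 261 = 1.824 mg/L
k = ln2 / t½ = 0.693147 / 19.9 = 0.03483 h⁻¹
Fraction remaining after one interval: r = e^(−kτ) = e^(−0.03483 × 11.1) = 0.6794
Before dose 3, 2 doses have been given (aged 1τ, 2τ).
C_trough = C₀ × (r + r²) = 1.824 × (0.6794 + 0.4616) = 2.081 mg/L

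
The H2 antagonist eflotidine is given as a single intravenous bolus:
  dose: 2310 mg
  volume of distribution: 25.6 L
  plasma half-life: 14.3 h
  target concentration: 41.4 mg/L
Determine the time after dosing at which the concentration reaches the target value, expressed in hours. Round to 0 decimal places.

16 h

C₀ = Dose / Vd = 2310 / 25.6 = 90.23 mg/L
k = ln2 / t½ = 0.693147 / 14.3 = 0.04847 h⁻¹
t = ln(C₀ / C) / k = ln(90.23 / 41.4) / 0.04847
  = ln(2.179) / 0.04847 = 0.7789 / 0.04847 = 16.07 h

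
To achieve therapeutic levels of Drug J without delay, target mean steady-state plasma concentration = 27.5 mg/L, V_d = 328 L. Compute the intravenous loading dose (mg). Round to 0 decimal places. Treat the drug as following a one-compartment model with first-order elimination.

LD = Css × Vd = 27.5 × 328 = 9020 mg

9020 mg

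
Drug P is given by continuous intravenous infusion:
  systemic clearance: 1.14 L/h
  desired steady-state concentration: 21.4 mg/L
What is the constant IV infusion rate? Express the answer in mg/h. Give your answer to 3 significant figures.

At steady state, infusion rate R₀ = Css × CL = 21.4 × 1.140 = 24.40 mg/h

24.4 mg/h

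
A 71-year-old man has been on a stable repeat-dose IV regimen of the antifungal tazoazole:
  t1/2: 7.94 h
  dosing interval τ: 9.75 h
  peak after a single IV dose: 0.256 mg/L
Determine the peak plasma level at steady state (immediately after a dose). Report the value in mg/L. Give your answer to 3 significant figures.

k = ln2 / t½ = 0.693147 / 7.94 = 0.08730 h⁻¹
e^(−kτ) = e^(−0.08730 × 9.75) = 0.4269
Accumulation ratio R = 1 / (1 − e^(−kτ)) = 1 / (1 − 0.4269) = 1.745
Steady-state peak = C₀ × R = 0.256 × 1.745 = 0.4467 mg/L

0.447 mg/L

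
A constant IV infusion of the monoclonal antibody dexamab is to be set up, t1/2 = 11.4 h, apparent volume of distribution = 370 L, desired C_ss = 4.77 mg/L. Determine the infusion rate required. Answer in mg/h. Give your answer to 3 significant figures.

107 mg/h

k = ln2 / t½ = 0.693147 / 11.4 = 0.06080 h⁻¹
CL = k × Vd = 0.06080 × 370 = 22.50 L/h
At steady state, infusion rate R₀ = Css × CL = 4.77 × 22.50 = 107.3 mg/h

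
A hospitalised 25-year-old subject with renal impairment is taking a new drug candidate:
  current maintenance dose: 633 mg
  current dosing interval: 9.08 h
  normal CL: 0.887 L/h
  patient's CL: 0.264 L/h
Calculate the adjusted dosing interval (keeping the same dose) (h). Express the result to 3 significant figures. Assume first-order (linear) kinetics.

30.5 h

To keep the same average steady-state level, dosing rate must scale with clearance.
CL ratio = 0.264 / 0.887 = 0.2976
New interval (same dose) = 9.08 / 0.2976 = 30.51 h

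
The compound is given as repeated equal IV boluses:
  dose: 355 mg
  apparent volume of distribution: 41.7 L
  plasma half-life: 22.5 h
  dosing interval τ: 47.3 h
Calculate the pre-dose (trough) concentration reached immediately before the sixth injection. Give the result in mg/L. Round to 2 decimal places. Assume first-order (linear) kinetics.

C₀ per dose = Dose / Vd = 355 / 41.7 = 8.513 mg/L
k = ln2 / t½ = 0.693147 / 22.5 = 0.03081 h⁻¹
Fraction remaining after one interval: r = e^(−kτ) = e^(−0.03081 × 47.3) = 0.2329
Before dose 6, 5 doses have been given (aged 1τ, 2τ, 3τ, 4τ, 5τ).
C_trough = C₀ × (r + r² + … + r^5) = C₀ × r(1−r^5)/(1−r)
        = 8.513 × 0.2329 × (1 − 0.0006852) / (1 − 0.2329) = 2.583 mg/L

2.58 mg/L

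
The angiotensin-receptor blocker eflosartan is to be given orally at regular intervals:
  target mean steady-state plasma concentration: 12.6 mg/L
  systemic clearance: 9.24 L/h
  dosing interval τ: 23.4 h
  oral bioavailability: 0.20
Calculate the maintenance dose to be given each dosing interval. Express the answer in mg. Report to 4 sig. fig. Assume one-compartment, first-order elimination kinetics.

13620 mg

At steady state, F × (Dose/τ) = Css × CL.
Dose = Css × CL × τ / F = 12.6 × 9.240 × 23.4 / 0.20 = 13620 mg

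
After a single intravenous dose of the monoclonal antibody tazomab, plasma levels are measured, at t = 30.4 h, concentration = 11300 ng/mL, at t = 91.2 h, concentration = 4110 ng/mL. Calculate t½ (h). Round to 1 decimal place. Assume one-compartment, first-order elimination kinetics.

k = ln(C₁/C₂) / (t₂ − t₁) = ln(11300/4110) / (91.2 − 30.4)
  = 1.011 / 60.80 = 0.01663 h⁻¹
t½ = ln2 / k = 0.693147 / 0.01663 = 41.68 h

41.7 h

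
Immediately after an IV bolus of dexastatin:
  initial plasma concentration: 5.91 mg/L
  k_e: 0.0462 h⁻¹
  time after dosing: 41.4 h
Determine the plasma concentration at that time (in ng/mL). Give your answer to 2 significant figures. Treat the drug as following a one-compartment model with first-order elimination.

870 ng/mL

C = C₀ · e^(−k·t) = 5.910 × e^(−0.04620 × 41.4)
  = 5.910 × 0.1477 = 0.8729 mg/L
Convert: 0.8729 mg/L × 1000 = 872.9 ng/mL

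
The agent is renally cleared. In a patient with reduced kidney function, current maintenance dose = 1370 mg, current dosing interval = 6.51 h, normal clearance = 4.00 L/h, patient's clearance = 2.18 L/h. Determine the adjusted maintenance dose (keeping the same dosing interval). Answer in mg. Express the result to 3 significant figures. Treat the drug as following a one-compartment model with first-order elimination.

To keep the same average steady-state level, dosing rate must scale with clearance.
CL ratio = 2.18 / 4.00 = 0.5450
New dose (same interval) = 1370 × 0.5450 = 746.7 mg

747 mg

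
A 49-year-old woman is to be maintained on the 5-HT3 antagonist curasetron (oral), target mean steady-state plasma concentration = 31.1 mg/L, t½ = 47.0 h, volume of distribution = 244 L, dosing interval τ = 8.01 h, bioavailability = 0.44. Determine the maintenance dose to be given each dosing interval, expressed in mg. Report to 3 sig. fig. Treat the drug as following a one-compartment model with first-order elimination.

2040 mg

k = ln2 / t½ = 0.693147 / 47.0 = 0.01475 h⁻¹
CL = k × Vd = 0.01475 × 244 = 3.599 L/h
At steady state, F × (Dose/τ) = Css × CL.
Dose = Css × CL × τ / F = 31.1 × 3.599 × 8.01 / 0.44 = 2038 mg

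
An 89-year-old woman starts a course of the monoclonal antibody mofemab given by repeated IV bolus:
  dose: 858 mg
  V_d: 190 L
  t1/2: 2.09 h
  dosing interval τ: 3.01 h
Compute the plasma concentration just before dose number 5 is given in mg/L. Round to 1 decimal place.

2.6 mg/L

C₀ per dose = Dose / Vd = 858 / 190 = 4.516 mg/L
k = ln2 / t½ = 0.693147 / 2.09 = 0.3316 h⁻¹
Fraction remaining after one interval: r = e^(−kτ) = e^(−0.3316 × 3.01) = 0.3686
Before dose 5, 4 doses have been given (aged 1τ, 2τ, 3τ, 4τ).
C_trough = C₀ × (r + r² + … + r^4) = C₀ × r(1−r^4)/(1−r)
        = 4.516 × 0.3686 × (1 − 0.01846) / (1 − 0.3686) = 2.588 mg/L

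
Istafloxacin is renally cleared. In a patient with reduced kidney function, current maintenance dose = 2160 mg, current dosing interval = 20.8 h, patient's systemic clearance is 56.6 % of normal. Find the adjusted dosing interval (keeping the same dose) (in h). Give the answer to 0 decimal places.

To keep the same average steady-state level, dosing rate must scale with clearance.
CL ratio = 56.6 / 100 = 0.5660
New interval (same dose) = 20.8 / 0.5660 = 36.75 h

37 h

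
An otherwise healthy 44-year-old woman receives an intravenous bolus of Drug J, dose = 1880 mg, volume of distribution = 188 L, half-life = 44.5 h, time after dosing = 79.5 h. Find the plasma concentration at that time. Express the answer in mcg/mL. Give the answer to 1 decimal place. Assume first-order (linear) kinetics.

2.9 mcg/mL

C₀ = Dose / Vd = 1880 / 188 = 10.00 mg/L
k = ln2 / t½ = 0.693147 / 44.5 = 0.01558 h⁻¹
C = C₀ · e^(−k·t) = 10.00 × e^(−0.01558 × 79.5)
  = 10.00 × 0.2898 = 2.898 mg/L
(2.898 mg/L = 2.898 mcg/mL)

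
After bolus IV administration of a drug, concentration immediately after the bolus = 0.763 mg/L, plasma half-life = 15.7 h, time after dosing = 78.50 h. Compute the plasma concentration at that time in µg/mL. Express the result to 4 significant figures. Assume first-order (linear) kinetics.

0.02384 µg/mL

k = ln2 / t½ = 0.693147 / 15.7 = 0.04415 h⁻¹
t / t½ = 78.50 / 15.7 = 5 half-lives
C = C₀ × (1/2)^5 = 0.7630 × 0.03125 = 0.02384 mg/L
(0.02384 mg/L = 0.02384 µg/mL)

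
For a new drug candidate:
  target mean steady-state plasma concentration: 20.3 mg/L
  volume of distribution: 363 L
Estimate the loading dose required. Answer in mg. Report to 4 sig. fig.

LD = Css × Vd = 20.3 × 363 = 7369 mg

7369 mg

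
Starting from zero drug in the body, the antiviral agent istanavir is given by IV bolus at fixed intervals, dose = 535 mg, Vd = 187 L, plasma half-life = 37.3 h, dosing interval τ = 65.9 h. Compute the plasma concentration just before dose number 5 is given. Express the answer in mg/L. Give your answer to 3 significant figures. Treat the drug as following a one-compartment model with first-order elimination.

1.18 mg/L

C₀ per dose = Dose / Vd = 535 / 187 = 2.861 mg/L
k = ln2 / t½ = 0.693147 / 37.3 = 0.01858 h⁻¹
Fraction remaining after one interval: r = e^(−kτ) = e^(−0.01858 × 65.9) = 0.2939
Before dose 5, 4 doses have been given (aged 1τ, 2τ, 3τ, 4τ).
C_trough = C₀ × (r + r² + … + r^4) = C₀ × r(1−r^4)/(1−r)
        = 2.861 × 0.2939 × (1 − 0.007461) / (1 − 0.2939) = 1.182 mg/L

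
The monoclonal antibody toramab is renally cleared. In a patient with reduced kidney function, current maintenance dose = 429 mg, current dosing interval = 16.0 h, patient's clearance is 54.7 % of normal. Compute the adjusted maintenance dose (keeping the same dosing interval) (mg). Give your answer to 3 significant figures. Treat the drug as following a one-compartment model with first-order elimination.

235 mg

To keep the same average steady-state level, dosing rate must scale with clearance.
CL ratio = 54.7 / 100 = 0.5470
New dose (same interval) = 429 × 0.5470 = 234.7 mg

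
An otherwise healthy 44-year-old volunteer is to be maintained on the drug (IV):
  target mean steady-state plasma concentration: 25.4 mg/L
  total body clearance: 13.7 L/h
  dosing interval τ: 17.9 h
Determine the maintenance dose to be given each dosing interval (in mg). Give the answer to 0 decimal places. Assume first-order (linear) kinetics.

6229 mg

At steady state, Dose/τ = Css × CL.
Dose = Css × CL × τ = 25.4 × 13.70 × 17.9 = 6229 mg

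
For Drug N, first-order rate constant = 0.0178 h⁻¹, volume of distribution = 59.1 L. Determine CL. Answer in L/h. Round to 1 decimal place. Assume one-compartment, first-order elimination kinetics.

CL = k × Vd = 0.0178 × 59.1 = 1.052 L/h

1.1 L/h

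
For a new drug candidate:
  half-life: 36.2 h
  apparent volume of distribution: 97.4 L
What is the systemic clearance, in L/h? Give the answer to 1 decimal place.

k = ln2 / t½ = 0.693147 / 36.2 = 0.01915 h⁻¹
CL = k × Vd = 0.01915 × 97.4 = 1.865 L/h

1.9 L/h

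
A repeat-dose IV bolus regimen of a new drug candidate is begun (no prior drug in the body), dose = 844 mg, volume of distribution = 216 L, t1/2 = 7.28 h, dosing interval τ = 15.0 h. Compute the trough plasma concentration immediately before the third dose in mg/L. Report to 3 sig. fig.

1.16 mg/L

C₀ per dose = Dose / Vd = 844 / 216 = 3.907 mg/L
k = ln2 / t½ = 0.693147 / 7.28 = 0.09521 h⁻¹
Fraction remaining after one interval: r = e^(−kτ) = e^(−0.09521 × 15.0) = 0.2398
Before dose 3, 2 doses have been given (aged 1τ, 2τ).
C_trough = C₀ × (r + r²) = 3.907 × (0.2398 + 0.05750) = 1.162 mg/L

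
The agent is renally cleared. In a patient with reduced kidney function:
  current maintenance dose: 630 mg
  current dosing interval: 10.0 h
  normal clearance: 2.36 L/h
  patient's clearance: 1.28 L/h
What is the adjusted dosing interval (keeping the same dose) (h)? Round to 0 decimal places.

To keep the same average steady-state level, dosing rate must scale with clearance.
CL ratio = 1.28 / 2.36 = 0.5424
New interval (same dose) = 10.0 / 0.5424 = 18.44 h

18 h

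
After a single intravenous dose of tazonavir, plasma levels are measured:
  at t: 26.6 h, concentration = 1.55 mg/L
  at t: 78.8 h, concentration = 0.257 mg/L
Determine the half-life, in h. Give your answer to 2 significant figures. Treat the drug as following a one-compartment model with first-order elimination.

k = ln(C₁/C₂) / (t₂ − t₁) = ln(1.55/0.257) / (78.8 − 26.6)
  = 1.797 / 52.20 = 0.03443 h⁻¹
t½ = ln2 / k = 0.693147 / 0.03443 = 20.13 h

20 h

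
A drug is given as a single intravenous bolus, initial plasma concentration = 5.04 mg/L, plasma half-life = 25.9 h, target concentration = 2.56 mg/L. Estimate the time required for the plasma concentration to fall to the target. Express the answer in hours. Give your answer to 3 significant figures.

25.3 h

k = ln2 / t½ = 0.693147 / 25.9 = 0.02676 h⁻¹
t = ln(C₀ / C) / k = ln(5.040 / 2.56) / 0.02676
  = ln(1.969) / 0.02676 = 0.6775 / 0.02676 = 25.32 h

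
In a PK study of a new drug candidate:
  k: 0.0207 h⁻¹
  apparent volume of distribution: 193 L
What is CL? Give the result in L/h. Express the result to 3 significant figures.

4.00 L/h

CL = k × Vd = 0.0207 × 193 = 3.995 L/h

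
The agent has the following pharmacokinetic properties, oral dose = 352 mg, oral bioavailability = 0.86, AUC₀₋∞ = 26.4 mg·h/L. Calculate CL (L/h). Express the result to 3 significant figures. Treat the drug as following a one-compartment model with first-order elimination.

CL = F·Dose / AUC = 0.86 × 352 / 26.4 = 11.47 L/h

11.5 L/h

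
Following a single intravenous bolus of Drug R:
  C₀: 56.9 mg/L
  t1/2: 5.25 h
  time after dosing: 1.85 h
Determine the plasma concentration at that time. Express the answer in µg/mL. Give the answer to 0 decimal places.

k = ln2 / t½ = 0.693147 / 5.25 = 0.1320 h⁻¹
C = C₀ · e^(−k·t) = 56.90 × e^(−0.1320 × 1.85)
  = 56.90 × 0.7833 = 44.57 mg/L
(44.57 mg/L = 44.57 µg/mL)

45 µg/mL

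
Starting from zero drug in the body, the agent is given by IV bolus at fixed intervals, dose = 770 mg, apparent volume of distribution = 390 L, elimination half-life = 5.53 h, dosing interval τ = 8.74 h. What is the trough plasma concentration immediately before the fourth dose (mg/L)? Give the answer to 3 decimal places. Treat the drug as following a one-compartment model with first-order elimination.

C₀ per dose = Dose / Vd = 770 / 390 = 1.974 mg/L
k = ln2 / t½ = 0.693147 / 5.53 = 0.1253 h⁻¹
Fraction remaining after one interval: r = e^(−kτ) = e^(−0.1253 × 8.74) = 0.3345
Before dose 4, 3 doses have been given (aged 1τ, 2τ, 3τ).
C_trough = C₀ × (r + r² + … + r^3) = C₀ × r(1−r^3)/(1−r)
        = 1.974 × 0.3345 × (1 − 0.03743) / (1 − 0.3345) = 0.9551 mg/L

0.955 mg/L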